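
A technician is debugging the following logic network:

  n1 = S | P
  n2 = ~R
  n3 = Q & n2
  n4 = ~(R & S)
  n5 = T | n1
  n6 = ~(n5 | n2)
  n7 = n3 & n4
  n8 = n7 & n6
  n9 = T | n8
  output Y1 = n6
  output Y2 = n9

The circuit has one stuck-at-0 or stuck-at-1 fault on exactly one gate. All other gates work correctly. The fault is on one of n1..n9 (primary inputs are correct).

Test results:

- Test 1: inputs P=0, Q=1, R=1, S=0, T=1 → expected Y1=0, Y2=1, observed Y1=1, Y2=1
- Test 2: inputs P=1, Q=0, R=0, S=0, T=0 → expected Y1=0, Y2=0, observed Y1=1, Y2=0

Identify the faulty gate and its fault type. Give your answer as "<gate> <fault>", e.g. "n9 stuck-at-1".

Fault-free values for test 1 (P=0, Q=1, R=1, S=0, T=1): n1=0, n2=0, n3=0, n4=1, n5=1, n6=0, n7=0, n8=0, n9=1, giving Y1=0, Y2=1. Observed Y1=1, Y2=1.
Test 1: faults giving observed Y1=1, Y2=1 are {n5 stuck-at-0, n6 stuck-at-1}.
Test 2 (P=1, Q=0, R=0, S=0, T=0): fault-free n1=1, n2=1, n3=0, n4=1, n5=1, n6=0, n7=0, n8=0, n9=0 → Y1=0, Y2=0; observed Y1=1, Y2=0. Eliminates n5 stuck-at-0.
Only n6 stuck-at-1 is consistent with every test.

n6 stuck-at-1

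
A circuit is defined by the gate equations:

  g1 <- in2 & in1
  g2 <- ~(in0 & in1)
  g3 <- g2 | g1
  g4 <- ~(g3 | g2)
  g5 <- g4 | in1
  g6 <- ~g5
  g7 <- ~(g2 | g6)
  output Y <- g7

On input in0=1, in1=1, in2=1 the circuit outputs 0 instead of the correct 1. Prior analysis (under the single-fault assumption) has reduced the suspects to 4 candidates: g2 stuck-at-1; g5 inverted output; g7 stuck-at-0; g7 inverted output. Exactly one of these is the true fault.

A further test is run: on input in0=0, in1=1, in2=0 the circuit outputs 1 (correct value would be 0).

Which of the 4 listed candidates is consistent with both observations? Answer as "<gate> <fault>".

g7 inverted output

Evaluate each candidate on input in0=0, in1=1, in2=0:
  g2 stuck-at-1: g1=0, g2=1 [stuck-at-1], g3=1, g4=0, g5=1, g6=0, g7=0 → 0 — eliminated
  g5 inverted output: g1=0, g2=1, g3=1, g4=0, g5=0 [inverted output], g6=1, g7=0 → 0 — eliminated
  g7 stuck-at-0: g1=0, g2=1, g3=1, g4=0, g5=1, g6=0, g7=0 [stuck-at-0] → 0 — eliminated
  g7 inverted output: g1=0, g2=1, g3=1, g4=0, g5=1, g6=0, g7=1 [inverted output] → 1 — matches
Only g7 inverted output reproduces the observed 1.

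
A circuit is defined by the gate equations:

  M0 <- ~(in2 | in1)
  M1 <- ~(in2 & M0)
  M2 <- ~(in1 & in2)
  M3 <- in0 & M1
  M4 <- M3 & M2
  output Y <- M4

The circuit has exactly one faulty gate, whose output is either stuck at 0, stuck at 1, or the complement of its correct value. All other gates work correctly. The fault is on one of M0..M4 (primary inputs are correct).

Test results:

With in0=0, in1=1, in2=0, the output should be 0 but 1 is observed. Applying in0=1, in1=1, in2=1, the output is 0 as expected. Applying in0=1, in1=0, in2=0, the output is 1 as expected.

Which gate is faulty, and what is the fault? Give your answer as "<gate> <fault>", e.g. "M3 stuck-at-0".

M3 stuck-at-1

Fault-free values for test 1 (in0=0, in1=1, in2=0): M0=0, M1=1, M2=1, M3=0, M4=0, giving Y=0. Observed 1.
Test 1: faults giving observed 1 are {M3 stuck-at-1, M3 inverted output, M4 stuck-at-1, M4 inverted output}.
Test 2 (in0=1, in1=1, in2=1): fault-free M0=0, M1=1, M2=0, M3=1, M4=0 → 0; observed 0. Eliminates M4 stuck-at-1, M4 inverted output.
Test 3 (in0=1, in1=0, in2=0): fault-free M0=1, M1=1, M2=1, M3=1, M4=1 → 1; observed 1. Eliminates M3 inverted output.
Only M3 stuck-at-1 is consistent with every test.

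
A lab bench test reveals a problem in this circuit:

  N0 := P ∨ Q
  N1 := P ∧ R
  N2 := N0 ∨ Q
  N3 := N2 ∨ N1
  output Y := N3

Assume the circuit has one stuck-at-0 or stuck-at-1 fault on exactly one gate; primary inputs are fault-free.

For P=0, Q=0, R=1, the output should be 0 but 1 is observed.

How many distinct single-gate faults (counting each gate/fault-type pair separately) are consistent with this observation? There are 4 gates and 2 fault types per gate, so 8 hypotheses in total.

Fault-free: N0=0, N1=0, N2=0, N3=0 → 0. Observed 1.
  N0 stuck-at-0: output 0 ✗
  N0 stuck-at-1: output 1 ✓
  N1 stuck-at-0: output 0 ✗
  N1 stuck-at-1: output 1 ✓
  N2 stuck-at-0: output 0 ✗
  N2 stuck-at-1: output 1 ✓
  N3 stuck-at-0: output 0 ✗
  N3 stuck-at-1: output 1 ✓
Consistent faults: {N0 stuck-at-1, N1 stuck-at-1, N2 stuck-at-1, N3 stuck-at-1} — 4 in all.

4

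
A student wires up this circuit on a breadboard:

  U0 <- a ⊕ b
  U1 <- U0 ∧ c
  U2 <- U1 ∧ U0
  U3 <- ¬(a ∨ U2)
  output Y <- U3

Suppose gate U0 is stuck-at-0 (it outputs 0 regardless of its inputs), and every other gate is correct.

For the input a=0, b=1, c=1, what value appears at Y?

1

Propagate with U0 forced: U0=0 [stuck-at-0], U1=0, U2=0, U3=1.
So Y = 1. (Without the fault it would be 0.)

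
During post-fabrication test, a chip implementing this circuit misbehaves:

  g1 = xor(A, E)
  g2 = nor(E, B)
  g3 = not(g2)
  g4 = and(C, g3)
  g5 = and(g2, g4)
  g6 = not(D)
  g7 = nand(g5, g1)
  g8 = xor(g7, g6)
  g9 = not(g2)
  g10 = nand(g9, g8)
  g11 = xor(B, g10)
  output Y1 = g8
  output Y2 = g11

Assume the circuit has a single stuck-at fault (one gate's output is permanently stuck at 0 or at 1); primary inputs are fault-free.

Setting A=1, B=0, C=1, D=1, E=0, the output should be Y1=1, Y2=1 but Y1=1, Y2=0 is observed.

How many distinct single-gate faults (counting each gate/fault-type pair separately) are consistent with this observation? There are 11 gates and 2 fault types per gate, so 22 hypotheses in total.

4

Fault-free: g1=1, g2=1, g3=0, g4=0, g5=0, g6=0, g7=1, g8=1, g9=0, g10=1, g11=1 → Y1=1, Y2=1. Observed Y1=1, Y2=0.
  g1: none of the 2 fault types match ✗
  g2: stuck-at-0 ✓; others ✗
  g3: none of the 2 fault types match ✗
  g4: none of the 2 fault types match ✗
  g5: none of the 2 fault types match ✗
  g6: none of the 2 fault types match ✗
  g7: none of the 2 fault types match ✗
  g8: none of the 2 fault types match ✗
  g9: stuck-at-1 ✓; others ✗
  g10: stuck-at-0 ✓; others ✗
  g11: stuck-at-0 ✓; others ✗
Consistent faults: {g2 stuck-at-0, g9 stuck-at-1, g10 stuck-at-0, g11 stuck-at-0} — 4 in all.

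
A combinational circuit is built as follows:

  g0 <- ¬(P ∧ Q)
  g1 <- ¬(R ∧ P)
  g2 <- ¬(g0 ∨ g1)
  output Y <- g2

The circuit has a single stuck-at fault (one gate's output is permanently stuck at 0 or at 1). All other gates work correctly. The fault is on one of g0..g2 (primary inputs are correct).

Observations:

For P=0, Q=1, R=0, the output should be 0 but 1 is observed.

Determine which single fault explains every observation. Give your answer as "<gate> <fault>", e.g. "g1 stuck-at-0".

g2 stuck-at-1

Fault-free values for test 1 (P=0, Q=1, R=0): g0=1, g1=1, g2=0, giving Y=0. Observed 1.
Test 1: faults giving observed 1 are {g2 stuck-at-1}.
Only g2 stuck-at-1 is consistent with every test.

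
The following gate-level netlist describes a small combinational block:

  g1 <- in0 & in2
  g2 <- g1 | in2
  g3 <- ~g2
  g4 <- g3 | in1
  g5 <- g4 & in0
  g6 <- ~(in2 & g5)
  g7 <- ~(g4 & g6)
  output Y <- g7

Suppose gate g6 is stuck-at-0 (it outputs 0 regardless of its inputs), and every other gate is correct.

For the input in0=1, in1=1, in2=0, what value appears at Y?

Propagate with g6 forced: g1=0, g2=0, g3=1, g4=1, g5=1, g6=0 [stuck-at-0], g7=1.
So Y = 1. (Without the fault it would be 0.)

1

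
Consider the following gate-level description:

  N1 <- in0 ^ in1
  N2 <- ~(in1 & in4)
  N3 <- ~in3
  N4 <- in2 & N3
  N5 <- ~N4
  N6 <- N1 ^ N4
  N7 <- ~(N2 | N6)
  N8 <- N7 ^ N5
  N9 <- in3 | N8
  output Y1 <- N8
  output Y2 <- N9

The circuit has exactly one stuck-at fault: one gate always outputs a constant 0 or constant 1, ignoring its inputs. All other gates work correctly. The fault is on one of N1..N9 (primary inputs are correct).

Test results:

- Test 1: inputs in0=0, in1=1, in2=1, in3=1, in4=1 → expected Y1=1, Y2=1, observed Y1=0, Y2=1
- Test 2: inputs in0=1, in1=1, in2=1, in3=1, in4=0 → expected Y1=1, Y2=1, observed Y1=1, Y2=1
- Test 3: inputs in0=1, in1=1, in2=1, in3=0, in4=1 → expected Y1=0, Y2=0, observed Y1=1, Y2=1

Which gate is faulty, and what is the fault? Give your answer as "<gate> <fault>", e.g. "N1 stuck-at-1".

Fault-free values for test 1 (in0=0, in1=1, in2=1, in3=1, in4=1): N1=1, N2=0, N3=0, N4=0, N5=1, N6=1, N7=0, N8=1, N9=1, giving Y1=1, Y2=1. Observed Y1=0, Y2=1.
Test 1: faults giving observed Y1=0, Y2=1 are {N1 stuck-at-0, N5 stuck-at-0, N6 stuck-at-0, N7 stuck-at-1, N8 stuck-at-0}.
Test 2 (in0=1, in1=1, in2=1, in3=1, in4=0): fault-free N1=0, N2=1, N3=0, N4=0, N5=1, N6=0, N7=0, N8=1, N9=1 → Y1=1, Y2=1; observed Y1=1, Y2=1. Eliminates N5 stuck-at-0, N7 stuck-at-1, N8 stuck-at-0.
Test 3 (in0=1, in1=1, in2=1, in3=0, in4=1): fault-free N1=0, N2=0, N3=1, N4=1, N5=0, N6=1, N7=0, N8=0, N9=0 → Y1=0, Y2=0; observed Y1=1, Y2=1. Eliminates N1 stuck-at-0.
Only N6 stuck-at-0 is consistent with every test.

N6 stuck-at-0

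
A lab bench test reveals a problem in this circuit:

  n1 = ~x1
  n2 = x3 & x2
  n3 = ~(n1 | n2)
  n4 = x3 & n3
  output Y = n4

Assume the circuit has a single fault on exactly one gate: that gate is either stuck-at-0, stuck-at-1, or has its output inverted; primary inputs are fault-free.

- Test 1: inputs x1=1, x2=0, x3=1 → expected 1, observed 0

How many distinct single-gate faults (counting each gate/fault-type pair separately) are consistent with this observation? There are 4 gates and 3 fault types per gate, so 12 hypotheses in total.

8

Fault-free: n1=0, n2=0, n3=1, n4=1 → 1. Observed 0.
  n1 stuck-at-0: output 1 ✗
  n1 stuck-at-1: output 0 ✓
  n1 inverted output: output 0 ✓
  n2 stuck-at-0: output 1 ✗
  n2 stuck-at-1: output 0 ✓
  n2 inverted output: output 0 ✓
  n3 stuck-at-0: output 0 ✓
  n3 stuck-at-1: output 1 ✗
  n3 inverted output: output 0 ✓
  n4 stuck-at-0: output 0 ✓
  n4 stuck-at-1: output 1 ✗
  n4 inverted output: output 0 ✓
Consistent faults: {n1 stuck-at-1, n1 inverted output, n2 stuck-at-1, n2 inverted output, n3 stuck-at-0, n3 inverted output, n4 stuck-at-0, n4 inverted output} — 8 in all.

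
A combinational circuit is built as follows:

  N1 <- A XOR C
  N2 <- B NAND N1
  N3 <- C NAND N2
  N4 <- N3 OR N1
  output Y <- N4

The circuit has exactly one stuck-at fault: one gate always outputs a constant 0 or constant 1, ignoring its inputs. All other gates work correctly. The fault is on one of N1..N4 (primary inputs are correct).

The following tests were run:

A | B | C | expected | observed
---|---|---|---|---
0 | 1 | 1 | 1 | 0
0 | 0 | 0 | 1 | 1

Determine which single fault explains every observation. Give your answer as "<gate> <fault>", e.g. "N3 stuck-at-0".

N1 stuck-at-0

Fault-free values for test 1 (A=0, B=1, C=1): N1=1, N2=0, N3=1, N4=1, giving Y=1. Observed 0.
Test 1: faults giving observed 0 are {N1 stuck-at-0, N4 stuck-at-0}.
Test 2 (A=0, B=0, C=0): fault-free N1=0, N2=1, N3=1, N4=1 → 1; observed 1. Eliminates N4 stuck-at-0.
Only N1 stuck-at-0 is consistent with every test.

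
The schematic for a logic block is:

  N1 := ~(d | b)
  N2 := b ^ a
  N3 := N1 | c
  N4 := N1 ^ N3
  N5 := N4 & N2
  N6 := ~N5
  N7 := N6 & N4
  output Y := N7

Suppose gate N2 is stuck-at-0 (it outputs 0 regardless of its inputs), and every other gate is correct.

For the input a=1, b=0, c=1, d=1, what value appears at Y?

1

Propagate with N2 forced: N1=0, N2=0 [stuck-at-0], N3=1, N4=1, N5=0, N6=1, N7=1.
So Y = 1. (Without the fault it would be 0.)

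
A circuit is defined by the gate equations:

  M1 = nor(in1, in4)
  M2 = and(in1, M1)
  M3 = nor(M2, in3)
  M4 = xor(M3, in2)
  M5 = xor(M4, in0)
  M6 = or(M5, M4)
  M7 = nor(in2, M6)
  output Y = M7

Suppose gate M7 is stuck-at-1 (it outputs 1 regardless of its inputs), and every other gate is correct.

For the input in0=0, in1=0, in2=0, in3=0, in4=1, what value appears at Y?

1

Propagate with M7 forced: M1=0, M2=0, M3=1, M4=1, M5=1, M6=1, M7=1 [stuck-at-1].
So Y = 1. (Without the fault it would be 0.)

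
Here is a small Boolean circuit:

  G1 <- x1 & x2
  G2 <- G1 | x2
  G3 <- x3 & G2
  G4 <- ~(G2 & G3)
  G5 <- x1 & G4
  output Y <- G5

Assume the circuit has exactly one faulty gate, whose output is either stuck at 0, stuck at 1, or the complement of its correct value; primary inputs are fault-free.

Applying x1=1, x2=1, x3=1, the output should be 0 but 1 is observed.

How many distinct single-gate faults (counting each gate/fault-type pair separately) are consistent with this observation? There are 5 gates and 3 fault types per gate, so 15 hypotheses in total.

Fault-free: G1=1, G2=1, G3=1, G4=0, G5=0 → 0. Observed 1.
  G1: none of the 3 fault types match ✗
  G2: stuck-at-0, inverted output ✓; others ✗
  G3: stuck-at-0, inverted output ✓; others ✗
  G4: stuck-at-1, inverted output ✓; others ✗
  G5: stuck-at-1, inverted output ✓; others ✗
Consistent faults: {G2 stuck-at-0, G2 inverted output, G3 stuck-at-0, G3 inverted output, G4 stuck-at-1, G4 inverted output, G5 stuck-at-1, G5 inverted output} — 8 in all.

8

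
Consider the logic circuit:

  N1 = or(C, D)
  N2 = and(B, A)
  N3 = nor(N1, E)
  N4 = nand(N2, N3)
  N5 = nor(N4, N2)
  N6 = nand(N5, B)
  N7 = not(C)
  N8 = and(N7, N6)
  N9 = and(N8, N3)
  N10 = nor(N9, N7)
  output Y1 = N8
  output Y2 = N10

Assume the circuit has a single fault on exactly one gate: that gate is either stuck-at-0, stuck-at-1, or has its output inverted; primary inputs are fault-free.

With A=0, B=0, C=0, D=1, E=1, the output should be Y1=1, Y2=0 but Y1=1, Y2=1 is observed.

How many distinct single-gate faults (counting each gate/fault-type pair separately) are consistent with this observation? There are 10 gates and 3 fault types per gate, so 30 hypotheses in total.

Fault-free: N1=1, N2=0, N3=0, N4=1, N5=0, N6=1, N7=1, N8=1, N9=0, N10=0 → Y1=1, Y2=0. Observed Y1=1, Y2=1.
  N1: none of the 3 fault types match ✗
  N2: none of the 3 fault types match ✗
  N3: none of the 3 fault types match ✗
  N4: none of the 3 fault types match ✗
  N5: none of the 3 fault types match ✗
  N6: none of the 3 fault types match ✗
  N7: none of the 3 fault types match ✗
  N8: none of the 3 fault types match ✗
  N9: none of the 3 fault types match ✗
  N10: stuck-at-1, inverted output ✓; others ✗
Consistent faults: {N10 stuck-at-1, N10 inverted output} — 2 in all.

2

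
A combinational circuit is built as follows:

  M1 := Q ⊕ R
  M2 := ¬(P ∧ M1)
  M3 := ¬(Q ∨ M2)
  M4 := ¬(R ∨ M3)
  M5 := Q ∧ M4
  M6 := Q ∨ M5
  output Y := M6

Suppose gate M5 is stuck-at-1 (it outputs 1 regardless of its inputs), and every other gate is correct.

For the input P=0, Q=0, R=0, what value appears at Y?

1

Propagate with M5 forced: M1=0, M2=1, M3=0, M4=1, M5=1 [stuck-at-1], M6=1.
So Y = 1. (Without the fault it would be 0.)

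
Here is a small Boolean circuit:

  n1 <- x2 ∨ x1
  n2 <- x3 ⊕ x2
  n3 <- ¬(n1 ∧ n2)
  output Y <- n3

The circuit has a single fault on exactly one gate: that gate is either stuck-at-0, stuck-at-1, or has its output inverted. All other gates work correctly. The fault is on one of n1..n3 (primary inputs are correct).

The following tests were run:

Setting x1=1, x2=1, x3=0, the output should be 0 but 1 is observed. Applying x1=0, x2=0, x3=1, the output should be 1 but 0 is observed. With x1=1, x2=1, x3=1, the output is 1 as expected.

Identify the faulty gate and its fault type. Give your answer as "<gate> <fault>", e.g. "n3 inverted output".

Fault-free values for test 1 (x1=1, x2=1, x3=0): n1=1, n2=1, n3=0, giving Y=0. Observed 1.
Test 1: faults giving observed 1 are {n1 stuck-at-0, n1 inverted output, n2 stuck-at-0, n2 inverted output, n3 stuck-at-1, n3 inverted output}.
Test 2 (x1=0, x2=0, x3=1): fault-free n1=0, n2=1, n3=1 → 1; observed 0. Eliminates n1 stuck-at-0, n2 stuck-at-0, n2 inverted output, n3 stuck-at-1.
Test 3 (x1=1, x2=1, x3=1): fault-free n1=1, n2=0, n3=1 → 1; observed 1. Eliminates n3 inverted output.
Only n1 inverted output is consistent with every test.

n1 inverted output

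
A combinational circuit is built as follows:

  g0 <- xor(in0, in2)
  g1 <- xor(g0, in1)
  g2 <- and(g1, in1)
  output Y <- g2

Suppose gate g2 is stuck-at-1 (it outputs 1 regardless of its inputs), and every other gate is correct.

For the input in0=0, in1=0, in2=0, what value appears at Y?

1

Propagate with g2 forced: g0=0, g1=0, g2=1 [stuck-at-1].
So Y = 1. (Without the fault it would be 0.)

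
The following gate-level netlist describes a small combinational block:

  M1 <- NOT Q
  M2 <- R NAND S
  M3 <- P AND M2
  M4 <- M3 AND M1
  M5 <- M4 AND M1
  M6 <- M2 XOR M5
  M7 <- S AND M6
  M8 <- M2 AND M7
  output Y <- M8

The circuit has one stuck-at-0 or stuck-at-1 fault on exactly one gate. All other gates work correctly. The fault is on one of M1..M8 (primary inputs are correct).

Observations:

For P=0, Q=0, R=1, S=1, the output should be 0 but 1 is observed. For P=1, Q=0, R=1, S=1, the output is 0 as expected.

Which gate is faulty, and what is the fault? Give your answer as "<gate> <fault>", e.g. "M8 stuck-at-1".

M2 stuck-at-1

Fault-free values for test 1 (P=0, Q=0, R=1, S=1): M1=1, M2=0, M3=0, M4=0, M5=0, M6=0, M7=0, M8=0, giving Y=0. Observed 1.
Test 1: faults giving observed 1 are {M2 stuck-at-1, M8 stuck-at-1}.
Test 2 (P=1, Q=0, R=1, S=1): fault-free M1=1, M2=0, M3=0, M4=0, M5=0, M6=0, M7=0, M8=0 → 0; observed 0. Eliminates M8 stuck-at-1.
Only M2 stuck-at-1 is consistent with every test.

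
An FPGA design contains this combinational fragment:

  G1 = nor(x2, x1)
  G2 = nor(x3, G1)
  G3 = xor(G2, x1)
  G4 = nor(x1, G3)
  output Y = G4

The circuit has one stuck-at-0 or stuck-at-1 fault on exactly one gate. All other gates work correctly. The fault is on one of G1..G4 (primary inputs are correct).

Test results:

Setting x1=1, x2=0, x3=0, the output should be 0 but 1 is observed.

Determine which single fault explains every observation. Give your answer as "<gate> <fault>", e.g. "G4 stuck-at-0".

G4 stuck-at-1

Fault-free values for test 1 (x1=1, x2=0, x3=0): G1=0, G2=1, G3=0, G4=0, giving Y=0. Observed 1.
Test 1: faults giving observed 1 are {G4 stuck-at-1}.
Only G4 stuck-at-1 is consistent with every test.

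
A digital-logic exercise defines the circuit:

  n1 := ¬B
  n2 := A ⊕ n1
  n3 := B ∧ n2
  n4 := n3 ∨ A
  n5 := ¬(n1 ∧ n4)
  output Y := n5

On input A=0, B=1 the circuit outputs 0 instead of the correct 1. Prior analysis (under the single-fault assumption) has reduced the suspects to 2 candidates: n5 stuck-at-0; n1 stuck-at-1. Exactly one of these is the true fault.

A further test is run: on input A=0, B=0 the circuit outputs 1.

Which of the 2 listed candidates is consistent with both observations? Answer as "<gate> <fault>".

Evaluate each candidate on input A=0, B=0:
  n5 stuck-at-0: n1=1, n2=1, n3=0, n4=0, n5=0 [stuck-at-0] → 0 — eliminated
  n1 stuck-at-1: n1=1 [stuck-at-1], n2=1, n3=0, n4=0, n5=1 → 1 — matches
Only n1 stuck-at-1 reproduces the observed 1.

n1 stuck-at-1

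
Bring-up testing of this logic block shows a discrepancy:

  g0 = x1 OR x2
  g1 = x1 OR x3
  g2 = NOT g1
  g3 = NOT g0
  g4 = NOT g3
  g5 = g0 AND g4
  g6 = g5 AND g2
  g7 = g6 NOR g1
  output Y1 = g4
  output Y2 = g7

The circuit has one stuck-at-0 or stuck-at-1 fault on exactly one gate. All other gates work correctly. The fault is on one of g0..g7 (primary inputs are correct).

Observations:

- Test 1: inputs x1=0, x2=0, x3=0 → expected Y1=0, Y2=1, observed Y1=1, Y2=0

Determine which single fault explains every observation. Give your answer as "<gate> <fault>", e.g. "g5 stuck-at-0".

Fault-free values for test 1 (x1=0, x2=0, x3=0): g0=0, g1=0, g2=1, g3=1, g4=0, g5=0, g6=0, g7=1, giving Y1=0, Y2=1. Observed Y1=1, Y2=0.
Test 1: faults giving observed Y1=1, Y2=0 are {g0 stuck-at-1}.
Only g0 stuck-at-1 is consistent with every test.

g0 stuck-at-1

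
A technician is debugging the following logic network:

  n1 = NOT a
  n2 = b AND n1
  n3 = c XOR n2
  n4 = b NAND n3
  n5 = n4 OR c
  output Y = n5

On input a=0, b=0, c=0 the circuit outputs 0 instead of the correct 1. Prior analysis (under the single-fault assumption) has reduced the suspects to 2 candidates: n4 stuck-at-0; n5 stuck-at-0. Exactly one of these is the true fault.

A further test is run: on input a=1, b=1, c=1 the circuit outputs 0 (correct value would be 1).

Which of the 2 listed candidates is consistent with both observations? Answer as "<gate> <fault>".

Evaluate each candidate on input a=1, b=1, c=1:
  n4 stuck-at-0: n1=0, n2=0, n3=1, n4=0 [stuck-at-0], n5=1 → 1 — eliminated
  n5 stuck-at-0: n1=0, n2=0, n3=1, n4=0, n5=0 [stuck-at-0] → 0 — matches
Only n5 stuck-at-0 reproduces the observed 0.

n5 stuck-at-0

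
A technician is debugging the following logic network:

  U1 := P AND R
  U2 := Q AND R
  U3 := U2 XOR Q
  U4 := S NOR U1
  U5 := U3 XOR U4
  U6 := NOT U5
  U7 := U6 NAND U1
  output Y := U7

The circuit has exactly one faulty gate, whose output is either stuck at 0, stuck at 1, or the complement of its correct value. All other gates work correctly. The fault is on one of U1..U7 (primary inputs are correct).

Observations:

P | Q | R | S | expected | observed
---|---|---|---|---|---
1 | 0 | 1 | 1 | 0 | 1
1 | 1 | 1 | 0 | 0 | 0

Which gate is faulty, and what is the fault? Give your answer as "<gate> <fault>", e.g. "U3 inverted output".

U2 stuck-at-1

Fault-free values for test 1 (P=1, Q=0, R=1, S=1): U1=1, U2=0, U3=0, U4=0, U5=0, U6=1, U7=0, giving Y=0. Observed 1.
Test 1: faults giving observed 1 are {U1 stuck-at-0, U1 inverted output, U2 stuck-at-1, U2 inverted output, U3 stuck-at-1, U3 inverted output, U4 stuck-at-1, U4 inverted output, U5 stuck-at-1, U5 inverted output, U6 stuck-at-0, U6 inverted output, U7 stuck-at-1, U7 inverted output}.
Test 2 (P=1, Q=1, R=1, S=0): fault-free U1=1, U2=1, U3=0, U4=0, U5=0, U6=1, U7=0 → 0; observed 0. Eliminates U1 stuck-at-0, U1 inverted output, U2 inverted output, U3 stuck-at-1, U3 inverted output, U4 stuck-at-1, U4 inverted output, U5 stuck-at-1, U5 inverted output, U6 stuck-at-0, U6 inverted output, U7 stuck-at-1, U7 inverted output.
Only U2 stuck-at-1 is consistent with every test.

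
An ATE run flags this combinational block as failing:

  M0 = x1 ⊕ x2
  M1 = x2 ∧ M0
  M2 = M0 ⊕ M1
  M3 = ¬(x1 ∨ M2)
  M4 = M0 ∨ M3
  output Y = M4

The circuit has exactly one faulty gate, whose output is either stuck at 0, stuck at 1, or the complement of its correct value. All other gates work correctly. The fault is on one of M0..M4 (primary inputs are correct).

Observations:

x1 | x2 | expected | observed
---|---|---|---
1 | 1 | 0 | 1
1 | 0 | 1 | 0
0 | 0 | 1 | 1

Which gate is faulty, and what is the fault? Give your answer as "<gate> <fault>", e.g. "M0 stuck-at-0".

M0 inverted output

Fault-free values for test 1 (x1=1, x2=1): M0=0, M1=0, M2=0, M3=0, M4=0, giving Y=0. Observed 1.
Test 1: faults giving observed 1 are {M0 stuck-at-1, M0 inverted output, M3 stuck-at-1, M3 inverted output, M4 stuck-at-1, M4 inverted output}.
Test 2 (x1=1, x2=0): fault-free M0=1, M1=0, M2=1, M3=0, M4=1 → 1; observed 0. Eliminates M0 stuck-at-1, M3 stuck-at-1, M3 inverted output, M4 stuck-at-1.
Test 3 (x1=0, x2=0): fault-free M0=0, M1=0, M2=0, M3=1, M4=1 → 1; observed 1. Eliminates M4 inverted output.
Only M0 inverted output is consistent with every test.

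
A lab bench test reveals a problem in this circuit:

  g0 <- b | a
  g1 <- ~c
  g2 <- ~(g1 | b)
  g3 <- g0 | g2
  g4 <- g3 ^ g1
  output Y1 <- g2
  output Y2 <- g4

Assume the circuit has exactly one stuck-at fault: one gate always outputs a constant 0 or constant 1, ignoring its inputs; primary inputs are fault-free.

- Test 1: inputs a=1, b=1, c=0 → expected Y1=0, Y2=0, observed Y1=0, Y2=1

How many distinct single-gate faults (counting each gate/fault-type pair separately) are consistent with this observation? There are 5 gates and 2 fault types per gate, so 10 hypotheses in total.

4

Fault-free: g0=1, g1=1, g2=0, g3=1, g4=0 → Y1=0, Y2=0. Observed Y1=0, Y2=1.
  g0 stuck-at-0: output Y1=0, Y2=1 ✓
  g0 stuck-at-1: output Y1=0, Y2=0 ✗
  g1 stuck-at-0: output Y1=0, Y2=1 ✓
  g1 stuck-at-1: output Y1=0, Y2=0 ✗
  g2 stuck-at-0: output Y1=0, Y2=0 ✗
  g2 stuck-at-1: output Y1=1, Y2=0 ✗
  g3 stuck-at-0: output Y1=0, Y2=1 ✓
  g3 stuck-at-1: output Y1=0, Y2=0 ✗
  g4 stuck-at-0: output Y1=0, Y2=0 ✗
  g4 stuck-at-1: output Y1=0, Y2=1 ✓
Consistent faults: {g0 stuck-at-0, g1 stuck-at-0, g3 stuck-at-0, g4 stuck-at-1} — 4 in all.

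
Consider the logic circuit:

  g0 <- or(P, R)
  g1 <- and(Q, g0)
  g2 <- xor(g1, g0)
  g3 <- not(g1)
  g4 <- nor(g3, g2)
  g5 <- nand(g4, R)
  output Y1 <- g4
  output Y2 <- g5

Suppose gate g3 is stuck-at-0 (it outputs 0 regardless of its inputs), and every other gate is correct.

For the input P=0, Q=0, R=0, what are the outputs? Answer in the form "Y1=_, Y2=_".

Y1=1, Y2=1

Propagate with g3 forced: g0=0, g1=0, g2=0, g3=0 [stuck-at-0], g4=1, g5=1.
So the outputs are Y1=1, Y2=1. (Without the fault they would be Y1=0, Y2=1.)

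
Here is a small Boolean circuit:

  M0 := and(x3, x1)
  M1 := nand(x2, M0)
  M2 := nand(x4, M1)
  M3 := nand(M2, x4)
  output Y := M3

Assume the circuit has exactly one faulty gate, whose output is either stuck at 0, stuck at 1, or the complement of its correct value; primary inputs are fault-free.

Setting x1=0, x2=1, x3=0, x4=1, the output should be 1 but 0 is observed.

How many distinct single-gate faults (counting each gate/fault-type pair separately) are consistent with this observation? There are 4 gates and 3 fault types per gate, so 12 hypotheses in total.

Fault-free: M0=0, M1=1, M2=0, M3=1 → 1. Observed 0.
  M0 stuck-at-0: output 1 ✗
  M0 stuck-at-1: output 0 ✓
  M0 inverted output: output 0 ✓
  M1 stuck-at-0: output 0 ✓
  M1 stuck-at-1: output 1 ✗
  M1 inverted output: output 0 ✓
  M2 stuck-at-0: output 1 ✗
  M2 stuck-at-1: output 0 ✓
  M2 inverted output: output 0 ✓
  M3 stuck-at-0: output 0 ✓
  M3 stuck-at-1: output 1 ✗
  M3 inverted output: output 0 ✓
Consistent faults: {M0 stuck-at-1, M0 inverted output, M1 stuck-at-0, M1 inverted output, M2 stuck-at-1, M2 inverted output, M3 stuck-at-0, M3 inverted output} — 8 in all.

8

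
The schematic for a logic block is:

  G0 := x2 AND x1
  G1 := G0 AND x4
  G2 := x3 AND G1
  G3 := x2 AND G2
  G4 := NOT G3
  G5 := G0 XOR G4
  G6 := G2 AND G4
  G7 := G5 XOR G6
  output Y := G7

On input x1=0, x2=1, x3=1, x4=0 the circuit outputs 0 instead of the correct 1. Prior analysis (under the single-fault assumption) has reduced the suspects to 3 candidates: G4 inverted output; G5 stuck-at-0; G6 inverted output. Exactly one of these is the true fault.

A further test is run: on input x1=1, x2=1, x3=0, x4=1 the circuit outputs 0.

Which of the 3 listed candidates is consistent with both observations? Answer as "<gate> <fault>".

G5 stuck-at-0

Evaluate each candidate on input x1=1, x2=1, x3=0, x4=1:
  G4 inverted output: G0=1, G1=1, G2=0, G3=0, G4=0 [inverted output], G5=1, G6=0, G7=1 → 1 — eliminated
  G5 stuck-at-0: G0=1, G1=1, G2=0, G3=0, G4=1, G5=0 [stuck-at-0], G6=0, G7=0 → 0 — matches
  G6 inverted output: G0=1, G1=1, G2=0, G3=0, G4=1, G5=0, G6=1 [inverted output], G7=1 → 1 — eliminated
Only G5 stuck-at-0 reproduces the observed 0.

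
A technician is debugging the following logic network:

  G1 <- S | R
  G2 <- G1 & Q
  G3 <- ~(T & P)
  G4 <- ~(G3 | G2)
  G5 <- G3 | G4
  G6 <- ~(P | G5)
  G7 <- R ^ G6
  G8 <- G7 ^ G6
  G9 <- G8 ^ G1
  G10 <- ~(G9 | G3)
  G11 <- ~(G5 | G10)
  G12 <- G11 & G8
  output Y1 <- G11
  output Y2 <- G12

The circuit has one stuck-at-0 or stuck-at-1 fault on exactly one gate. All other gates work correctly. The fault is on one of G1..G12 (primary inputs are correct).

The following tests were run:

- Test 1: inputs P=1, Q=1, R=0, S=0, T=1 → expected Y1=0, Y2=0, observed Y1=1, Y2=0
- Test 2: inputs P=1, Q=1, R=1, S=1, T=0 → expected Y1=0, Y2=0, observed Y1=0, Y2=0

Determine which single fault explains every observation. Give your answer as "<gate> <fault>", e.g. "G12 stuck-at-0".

G1 stuck-at-1

Fault-free values for test 1 (P=1, Q=1, R=0, S=0, T=1): G1=0, G2=0, G3=0, G4=1, G5=1, G6=0, G7=0, G8=0, G9=0, G10=1, G11=0, G12=0, giving Y1=0, Y2=0. Observed Y1=1, Y2=0.
Test 1: faults giving observed Y1=1, Y2=0 are {G1 stuck-at-1, G11 stuck-at-1}.
Test 2 (P=1, Q=1, R=1, S=1, T=0): fault-free G1=1, G2=1, G3=1, G4=0, G5=1, G6=0, G7=1, G8=1, G9=0, G10=0, G11=0, G12=0 → Y1=0, Y2=0; observed Y1=0, Y2=0. Eliminates G11 stuck-at-1.
Only G1 stuck-at-1 is consistent with every test.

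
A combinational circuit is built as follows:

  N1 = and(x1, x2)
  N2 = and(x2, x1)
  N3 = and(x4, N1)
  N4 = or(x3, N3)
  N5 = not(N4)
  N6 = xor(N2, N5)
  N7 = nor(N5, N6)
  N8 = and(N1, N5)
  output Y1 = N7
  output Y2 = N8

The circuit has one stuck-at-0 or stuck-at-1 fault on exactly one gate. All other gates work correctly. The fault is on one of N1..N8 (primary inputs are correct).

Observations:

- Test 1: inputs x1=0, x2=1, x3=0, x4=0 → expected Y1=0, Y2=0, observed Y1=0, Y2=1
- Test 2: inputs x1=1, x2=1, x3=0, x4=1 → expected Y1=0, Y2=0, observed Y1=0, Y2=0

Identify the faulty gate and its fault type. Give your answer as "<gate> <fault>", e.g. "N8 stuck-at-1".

Fault-free values for test 1 (x1=0, x2=1, x3=0, x4=0): N1=0, N2=0, N3=0, N4=0, N5=1, N6=1, N7=0, N8=0, giving Y1=0, Y2=0. Observed Y1=0, Y2=1.
Test 1: faults giving observed Y1=0, Y2=1 are {N1 stuck-at-1, N8 stuck-at-1}.
Test 2 (x1=1, x2=1, x3=0, x4=1): fault-free N1=1, N2=1, N3=1, N4=1, N5=0, N6=1, N7=0, N8=0 → Y1=0, Y2=0; observed Y1=0, Y2=0. Eliminates N8 stuck-at-1.
Only N1 stuck-at-1 is consistent with every test.

N1 stuck-at-1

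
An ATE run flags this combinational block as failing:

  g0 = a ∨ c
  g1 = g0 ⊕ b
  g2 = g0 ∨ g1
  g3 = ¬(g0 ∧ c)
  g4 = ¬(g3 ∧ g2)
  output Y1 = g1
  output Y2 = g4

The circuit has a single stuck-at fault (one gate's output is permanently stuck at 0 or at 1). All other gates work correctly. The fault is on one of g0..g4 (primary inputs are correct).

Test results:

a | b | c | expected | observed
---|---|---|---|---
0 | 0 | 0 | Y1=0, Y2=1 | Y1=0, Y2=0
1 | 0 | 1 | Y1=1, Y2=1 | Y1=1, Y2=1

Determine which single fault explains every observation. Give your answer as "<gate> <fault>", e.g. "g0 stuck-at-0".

g2 stuck-at-1

Fault-free values for test 1 (a=0, b=0, c=0): g0=0, g1=0, g2=0, g3=1, g4=1, giving Y1=0, Y2=1. Observed Y1=0, Y2=0.
Test 1: faults giving observed Y1=0, Y2=0 are {g2 stuck-at-1, g4 stuck-at-0}.
Test 2 (a=1, b=0, c=1): fault-free g0=1, g1=1, g2=1, g3=0, g4=1 → Y1=1, Y2=1; observed Y1=1, Y2=1. Eliminates g4 stuck-at-0.
Only g2 stuck-at-1 is consistent with every test.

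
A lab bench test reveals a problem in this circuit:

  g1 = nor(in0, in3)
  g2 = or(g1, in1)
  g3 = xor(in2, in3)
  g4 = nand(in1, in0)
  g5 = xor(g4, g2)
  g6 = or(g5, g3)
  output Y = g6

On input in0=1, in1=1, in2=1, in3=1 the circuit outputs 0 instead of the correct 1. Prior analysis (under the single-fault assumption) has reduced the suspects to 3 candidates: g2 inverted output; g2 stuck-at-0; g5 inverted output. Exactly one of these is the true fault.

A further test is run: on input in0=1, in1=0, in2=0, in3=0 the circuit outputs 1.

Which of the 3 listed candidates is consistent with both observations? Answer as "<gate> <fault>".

Evaluate each candidate on input in0=1, in1=0, in2=0, in3=0:
  g2 inverted output: g1=0, g2=1 [inverted output], g3=0, g4=1, g5=0, g6=0 → 0 — eliminated
  g2 stuck-at-0: g1=0, g2=0 [stuck-at-0], g3=0, g4=1, g5=1, g6=1 → 1 — matches
  g5 inverted output: g1=0, g2=0, g3=0, g4=1, g5=0 [inverted output], g6=0 → 0 — eliminated
Only g2 stuck-at-0 reproduces the observed 1.

g2 stuck-at-0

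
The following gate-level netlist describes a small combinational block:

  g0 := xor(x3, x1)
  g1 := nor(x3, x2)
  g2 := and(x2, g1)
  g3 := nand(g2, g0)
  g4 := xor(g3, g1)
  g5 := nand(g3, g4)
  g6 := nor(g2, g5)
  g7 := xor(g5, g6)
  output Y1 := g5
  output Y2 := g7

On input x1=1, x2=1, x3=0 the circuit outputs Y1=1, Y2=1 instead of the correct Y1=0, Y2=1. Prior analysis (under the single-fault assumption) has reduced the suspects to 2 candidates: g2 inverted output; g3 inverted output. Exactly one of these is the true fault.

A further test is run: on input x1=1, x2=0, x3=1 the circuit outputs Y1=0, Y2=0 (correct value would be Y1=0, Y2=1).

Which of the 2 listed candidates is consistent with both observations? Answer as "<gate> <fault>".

g2 inverted output

Evaluate each candidate on input x1=1, x2=0, x3=1:
  g2 inverted output: g0=0, g1=0, g2=1 [inverted output], g3=1, g4=1, g5=0, g6=0, g7=0 → Y1=0, Y2=0 — matches
  g3 inverted output: g0=0, g1=0, g2=0, g3=0 [inverted output], g4=0, g5=1, g6=0, g7=1 → Y1=1, Y2=1 — eliminated
Only g2 inverted output reproduces the observed Y1=0, Y2=0.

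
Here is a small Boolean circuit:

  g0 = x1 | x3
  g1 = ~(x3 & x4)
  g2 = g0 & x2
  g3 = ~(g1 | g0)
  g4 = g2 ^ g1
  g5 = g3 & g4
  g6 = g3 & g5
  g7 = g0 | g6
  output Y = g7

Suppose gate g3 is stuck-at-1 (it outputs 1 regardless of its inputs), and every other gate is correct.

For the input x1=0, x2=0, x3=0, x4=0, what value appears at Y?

Propagate with g3 forced: g0=0, g1=1, g2=0, g3=1 [stuck-at-1], g4=1, g5=1, g6=1, g7=1.
So Y = 1. (Without the fault it would be 0.)

1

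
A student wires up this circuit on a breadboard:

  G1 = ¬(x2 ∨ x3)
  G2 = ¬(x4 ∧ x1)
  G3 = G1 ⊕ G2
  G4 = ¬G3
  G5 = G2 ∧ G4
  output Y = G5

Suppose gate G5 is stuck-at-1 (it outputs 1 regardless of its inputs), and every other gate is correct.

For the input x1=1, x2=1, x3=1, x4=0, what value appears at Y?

Propagate with G5 forced: G1=0, G2=1, G3=1, G4=0, G5=1 [stuck-at-1].
So Y = 1. (Without the fault it would be 0.)

1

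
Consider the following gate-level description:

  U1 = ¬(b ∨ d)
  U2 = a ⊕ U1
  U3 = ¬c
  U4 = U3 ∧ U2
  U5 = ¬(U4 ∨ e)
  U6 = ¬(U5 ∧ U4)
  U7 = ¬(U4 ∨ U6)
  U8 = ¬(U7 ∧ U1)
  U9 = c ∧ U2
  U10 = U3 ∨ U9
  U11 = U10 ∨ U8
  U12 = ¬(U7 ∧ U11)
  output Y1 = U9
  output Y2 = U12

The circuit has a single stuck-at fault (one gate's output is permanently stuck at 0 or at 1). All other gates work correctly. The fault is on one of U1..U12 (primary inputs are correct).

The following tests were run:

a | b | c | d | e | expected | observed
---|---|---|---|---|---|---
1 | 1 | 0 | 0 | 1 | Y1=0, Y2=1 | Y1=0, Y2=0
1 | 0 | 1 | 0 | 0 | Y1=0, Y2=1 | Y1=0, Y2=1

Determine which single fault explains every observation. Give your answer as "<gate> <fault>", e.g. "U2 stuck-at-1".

Fault-free values for test 1 (a=1, b=1, c=0, d=0, e=1): U1=0, U2=1, U3=1, U4=1, U5=0, U6=1, U7=0, U8=1, U9=0, U10=1, U11=1, U12=1, giving Y1=0, Y2=1. Observed Y1=0, Y2=0.
Test 1: faults giving observed Y1=0, Y2=0 are {U7 stuck-at-1, U12 stuck-at-0}.
Test 2 (a=1, b=0, c=1, d=0, e=0): fault-free U1=1, U2=0, U3=0, U4=0, U5=1, U6=1, U7=0, U8=1, U9=0, U10=0, U11=1, U12=1 → Y1=0, Y2=1; observed Y1=0, Y2=1. Eliminates U12 stuck-at-0.
Only U7 stuck-at-1 is consistent with every test.

U7 stuck-at-1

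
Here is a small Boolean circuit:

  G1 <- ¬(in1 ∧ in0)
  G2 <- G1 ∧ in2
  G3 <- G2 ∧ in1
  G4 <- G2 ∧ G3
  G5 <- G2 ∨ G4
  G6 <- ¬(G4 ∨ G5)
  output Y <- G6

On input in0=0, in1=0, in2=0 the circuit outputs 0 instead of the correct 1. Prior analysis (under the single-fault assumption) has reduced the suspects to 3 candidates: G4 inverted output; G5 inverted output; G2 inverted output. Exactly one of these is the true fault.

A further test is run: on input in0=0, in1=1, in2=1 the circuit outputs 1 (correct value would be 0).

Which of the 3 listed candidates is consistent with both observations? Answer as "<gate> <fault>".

G2 inverted output

Evaluate each candidate on input in0=0, in1=1, in2=1:
  G4 inverted output: G1=1, G2=1, G3=1, G4=0 [inverted output], G5=1, G6=0 → 0 — eliminated
  G5 inverted output: G1=1, G2=1, G3=1, G4=1, G5=0 [inverted output], G6=0 → 0 — eliminated
  G2 inverted output: G1=1, G2=0 [inverted output], G3=0, G4=0, G5=0, G6=1 → 1 — matches
Only G2 inverted output reproduces the observed 1.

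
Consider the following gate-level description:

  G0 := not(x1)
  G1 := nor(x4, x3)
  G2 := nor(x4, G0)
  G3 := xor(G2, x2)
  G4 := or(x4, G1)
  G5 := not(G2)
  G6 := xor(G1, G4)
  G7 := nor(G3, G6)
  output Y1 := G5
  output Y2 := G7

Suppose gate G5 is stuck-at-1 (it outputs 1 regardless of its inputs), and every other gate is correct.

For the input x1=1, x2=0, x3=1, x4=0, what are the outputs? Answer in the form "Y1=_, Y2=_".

Y1=1, Y2=0

Propagate with G5 forced: G0=0, G1=0, G2=1, G3=1, G4=0, G5=1 [stuck-at-1], G6=0, G7=0.
So the outputs are Y1=1, Y2=0. (Without the fault they would be Y1=0, Y2=0.)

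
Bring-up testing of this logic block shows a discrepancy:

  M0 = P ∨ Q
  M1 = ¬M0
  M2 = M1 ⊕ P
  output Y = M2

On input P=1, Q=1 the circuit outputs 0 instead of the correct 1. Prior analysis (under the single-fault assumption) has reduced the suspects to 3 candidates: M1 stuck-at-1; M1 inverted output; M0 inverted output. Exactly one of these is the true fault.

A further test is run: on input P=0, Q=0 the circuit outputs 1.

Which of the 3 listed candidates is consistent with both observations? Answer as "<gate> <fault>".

Evaluate each candidate on input P=0, Q=0:
  M1 stuck-at-1: M0=0, M1=1 [stuck-at-1], M2=1 → 1 — matches
  M1 inverted output: M0=0, M1=0 [inverted output], M2=0 → 0 — eliminated
  M0 inverted output: M0=1 [inverted output], M1=0, M2=0 → 0 — eliminated
Only M1 stuck-at-1 reproduces the observed 1.

M1 stuck-at-1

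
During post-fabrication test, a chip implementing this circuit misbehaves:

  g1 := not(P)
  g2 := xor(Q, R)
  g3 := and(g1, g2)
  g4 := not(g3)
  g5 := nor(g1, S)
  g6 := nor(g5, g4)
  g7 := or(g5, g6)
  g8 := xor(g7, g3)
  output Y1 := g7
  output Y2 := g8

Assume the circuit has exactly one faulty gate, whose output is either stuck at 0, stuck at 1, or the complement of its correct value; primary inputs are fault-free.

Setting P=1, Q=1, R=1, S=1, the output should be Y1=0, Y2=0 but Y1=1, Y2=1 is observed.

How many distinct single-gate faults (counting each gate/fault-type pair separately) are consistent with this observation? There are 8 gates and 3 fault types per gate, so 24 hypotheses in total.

8

Fault-free: g1=0, g2=0, g3=0, g4=1, g5=0, g6=0, g7=0, g8=0 → Y1=0, Y2=0. Observed Y1=1, Y2=1.
  g1: none of the 3 fault types match ✗
  g2: none of the 3 fault types match ✗
  g3: none of the 3 fault types match ✗
  g4: stuck-at-0, inverted output ✓; others ✗
  g5: stuck-at-1, inverted output ✓; others ✗
  g6: stuck-at-1, inverted output ✓; others ✗
  g7: stuck-at-1, inverted output ✓; others ✗
  g8: none of the 3 fault types match ✗
Consistent faults: {g4 stuck-at-0, g4 inverted output, g5 stuck-at-1, g5 inverted output, g6 stuck-at-1, g6 inverted output, g7 stuck-at-1, g7 inverted output} — 8 in all.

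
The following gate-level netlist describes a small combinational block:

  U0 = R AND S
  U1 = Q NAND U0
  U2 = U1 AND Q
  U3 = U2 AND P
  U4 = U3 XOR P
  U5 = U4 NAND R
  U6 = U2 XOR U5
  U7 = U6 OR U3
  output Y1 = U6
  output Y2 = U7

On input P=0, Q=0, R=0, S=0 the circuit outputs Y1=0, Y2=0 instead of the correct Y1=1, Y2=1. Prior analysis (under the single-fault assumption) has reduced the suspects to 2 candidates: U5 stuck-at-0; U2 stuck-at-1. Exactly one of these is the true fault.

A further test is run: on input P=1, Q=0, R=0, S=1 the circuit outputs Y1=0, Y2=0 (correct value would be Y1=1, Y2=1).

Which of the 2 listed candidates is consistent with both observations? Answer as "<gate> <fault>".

U5 stuck-at-0

Evaluate each candidate on input P=1, Q=0, R=0, S=1:
  U5 stuck-at-0: U0=0, U1=1, U2=0, U3=0, U4=1, U5=0 [stuck-at-0], U6=0, U7=0 → Y1=0, Y2=0 — matches
  U2 stuck-at-1: U0=0, U1=1, U2=1 [stuck-at-1], U3=1, U4=0, U5=1, U6=0, U7=1 → Y1=0, Y2=1 — eliminated
Only U5 stuck-at-0 reproduces the observed Y1=0, Y2=0.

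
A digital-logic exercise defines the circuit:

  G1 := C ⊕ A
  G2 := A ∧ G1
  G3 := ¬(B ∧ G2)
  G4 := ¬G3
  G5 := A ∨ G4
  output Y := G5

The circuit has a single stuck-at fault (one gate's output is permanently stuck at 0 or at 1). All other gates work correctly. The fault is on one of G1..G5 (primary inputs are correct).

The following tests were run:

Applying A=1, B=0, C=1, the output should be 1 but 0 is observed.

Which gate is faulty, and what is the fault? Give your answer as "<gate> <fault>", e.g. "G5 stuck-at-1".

G5 stuck-at-0

Fault-free values for test 1 (A=1, B=0, C=1): G1=0, G2=0, G3=1, G4=0, G5=1, giving Y=1. Observed 0.
Test 1: faults giving observed 0 are {G5 stuck-at-0}.
Only G5 stuck-at-0 is consistent with every test.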